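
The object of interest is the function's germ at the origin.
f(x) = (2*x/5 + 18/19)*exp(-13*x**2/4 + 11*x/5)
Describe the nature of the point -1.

The point is a regular point.

There is no denominator, hence no pole anywhere.
The factor exp(-13*x**2/4 + 11*x/5) is entire.
So the germ continues analytically to -1.


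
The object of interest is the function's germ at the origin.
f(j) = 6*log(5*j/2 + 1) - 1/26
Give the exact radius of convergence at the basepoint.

Branch term (6)*log(1 - j/(-2/5)): its argument vanishes at j = -2/5, a logarithmic branch point, modulus 2/5.
The radius of convergence is the smallest modulus among the singular points: 2/5.

The radius of convergence is 2/5.


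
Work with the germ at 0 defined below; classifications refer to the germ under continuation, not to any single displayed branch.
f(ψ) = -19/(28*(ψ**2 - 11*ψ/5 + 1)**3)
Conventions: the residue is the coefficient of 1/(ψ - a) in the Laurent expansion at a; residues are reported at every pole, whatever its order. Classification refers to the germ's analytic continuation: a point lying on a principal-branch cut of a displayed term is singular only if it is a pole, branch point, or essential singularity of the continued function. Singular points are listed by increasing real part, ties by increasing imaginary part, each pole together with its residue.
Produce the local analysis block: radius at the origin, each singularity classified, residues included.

Denominator factor (ψ**2 - 11*ψ/5 + 1)^3: discriminant 21/25, real irrational roots 11/10 + (1/10)*sqrt(21) and 11/10 - (1/10)*sqrt(21); poles of order 3, moduli 11/10 + (1/10)*sqrt(21) and 11/10 - (1/10)*sqrt(21).
The radius of convergence is the smallest modulus among the singular points: 11/10 - (1/10)*sqrt(21).
The factor ψ**2 - 11*ψ/5 + 1 splits as (ψ - a)(ψ - a') with a = 11/10 - (1/10)*sqrt(21), a' = 11/10 + (1/10)*sqrt(21). At the order-3 pole a set g(ψ) = (ψ - a)^3*f(ψ) = [-19/28] / (ψ - a')^3.
Order-3 pole: residue = g''(a)/2; g''(11/10 - (1/10)*sqrt(21)) = (59375/21609)*sqrt(21), so the residue is (59375/43218)*sqrt(21).
The factor ψ**2 - 11*ψ/5 + 1 splits as (ψ - a)(ψ - a') with a = 11/10 + (1/10)*sqrt(21), a' = 11/10 - (1/10)*sqrt(21). At the order-3 pole a set g(ψ) = (ψ - a)^3*f(ψ) = [-19/28] / (ψ - a')^3.
Order-3 pole: residue = g''(a)/2; g''(11/10 + (1/10)*sqrt(21)) = -(59375/21609)*sqrt(21), so the residue is -(59375/43218)*sqrt(21).
List the singular points by increasing real part (a conjugate pair: the negative imaginary part first).

Radius of convergence at 0: 11/10 - (1/10)*sqrt(21).
At 11/10 - (1/10)*sqrt(21): a pole of order 3; residue (59375/43218)*sqrt(21).
At 11/10 + (1/10)*sqrt(21): a pole of order 3; residue -(59375/43218)*sqrt(21).


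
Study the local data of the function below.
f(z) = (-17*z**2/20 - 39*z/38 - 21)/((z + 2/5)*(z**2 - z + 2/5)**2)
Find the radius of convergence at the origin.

Denominator factor (z**2 - z + 2/5)^2: discriminant -3/5, complex-conjugate roots (1/2) + ((1/10)*sqrt(15))*i and (1/2) - ((1/10)*sqrt(15))*i; poles of order 2, moduli (1/5)*sqrt(10) and (1/5)*sqrt(10).
Denominator factor (z + 2/5): pole of order 1 at -2/5, modulus 2/5.
The radius of convergence is the smallest modulus among the singular points: 2/5.

The radius of convergence is 2/5.


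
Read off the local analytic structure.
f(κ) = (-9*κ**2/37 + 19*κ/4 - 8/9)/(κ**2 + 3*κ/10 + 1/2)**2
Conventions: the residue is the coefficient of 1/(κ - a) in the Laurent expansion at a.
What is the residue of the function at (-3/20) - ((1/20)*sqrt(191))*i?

The factor κ**2 + 3*κ/10 + 1/2 splits as (κ - a)(κ - a') with a = (-3/20) - ((1/20)*sqrt(191))*i, a' = (-3/20) + ((1/20)*sqrt(191))*i. At the order-2 pole a set g(κ) = (κ - a)^2*f(κ) = [-9*κ**2/37 + 19*κ/4 - 8/9] / (κ - a')^2.
Order-2 pole: residue = g'(a); g'((-3/20) - ((1/20)*sqrt(191))*i) = -((1147525/12148173)*sqrt(191))*i, so the residue is -((1147525/12148173)*sqrt(191))*i.

The residue is -((1147525/12148173)*sqrt(191))*i.


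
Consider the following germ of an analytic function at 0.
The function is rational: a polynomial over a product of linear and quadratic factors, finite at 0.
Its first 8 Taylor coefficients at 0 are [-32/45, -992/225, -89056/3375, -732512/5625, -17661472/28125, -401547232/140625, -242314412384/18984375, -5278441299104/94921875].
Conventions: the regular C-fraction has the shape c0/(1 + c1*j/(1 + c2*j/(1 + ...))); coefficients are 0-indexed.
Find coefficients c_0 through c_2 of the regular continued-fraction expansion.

Taylor coefficients (read off): a_0 = -32/45, a_1 = -992/225, a_2 = -89056/3375.
c0 = a_0 = -32/45. Peel one level at a time: if S = 1 + c*j/S' with S'(0) = 1, then c is the j-coefficient of S and S' = c*j/(S - 1).
S_1 = c0/f = 1 + (-31/5)*j + (4/3)*j^2 + ...; c1 = -31/5.
S_2 = c1*j/(S_1 - 1) = 1 + (20/93)*j + ...; c2 = 20/93.

The regular C-fraction coefficients are [-32/45, -31/5, 20/93].


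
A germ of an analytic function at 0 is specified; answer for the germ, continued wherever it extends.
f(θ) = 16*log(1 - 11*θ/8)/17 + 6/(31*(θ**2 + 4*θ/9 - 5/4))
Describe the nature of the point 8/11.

The term (16/17)*log(1 - θ/(8/11)) has argument 1 - 8/11/(8/11) = 0 at 8/11: a logarithmic (infinitely-sheeted) branch point; the remaining terms are analytic or single-valued there.

The point is a logarithmic branch point.


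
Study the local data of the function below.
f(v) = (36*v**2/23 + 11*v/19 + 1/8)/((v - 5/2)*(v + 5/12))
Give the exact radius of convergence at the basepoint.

Denominator factor (v + 5/12): pole of order 1 at -5/12, modulus 5/12.
Denominator factor (v - 5/2): pole of order 1 at 5/2, modulus 5/2.
The radius of convergence is the smallest modulus among the singular points: 5/12.

The radius of convergence is 5/12.


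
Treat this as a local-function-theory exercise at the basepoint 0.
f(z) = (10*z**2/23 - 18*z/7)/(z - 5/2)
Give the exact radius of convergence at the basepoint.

The radius of convergence is 5/2.

Denominator factor (z - 5/2): pole of order 1 at 5/2, modulus 5/2.
The radius of convergence is the smallest modulus among the singular points: 5/2.


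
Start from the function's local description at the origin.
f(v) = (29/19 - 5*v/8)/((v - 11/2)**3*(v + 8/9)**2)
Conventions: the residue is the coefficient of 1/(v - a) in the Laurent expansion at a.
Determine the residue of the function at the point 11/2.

At the order-3 pole 11/2 set g(v) = (v - (11/2))^3*f(v) = (29/19 - 5*v/8)/(v + 8/9)**2.
Order-3 pole: residue = g''(a)/2; g''(11/2) = 8985654/3323111875, so the residue is 4492827/3323111875.

The residue is 4492827/3323111875.


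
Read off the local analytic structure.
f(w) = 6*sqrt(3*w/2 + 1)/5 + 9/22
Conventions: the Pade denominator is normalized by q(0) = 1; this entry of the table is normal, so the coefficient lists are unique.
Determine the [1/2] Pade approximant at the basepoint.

The Pade approximant has numerator coefficients [177/110, 7527/4312]; denominator coefficients [1, 103/196, -33/392].

Taylor coefficients needed (expand at 0): a_0 = 177/110, a_1 = 9/10, a_2 = -27/80, a_3 = 81/320.
Write the denominator as Q(w) = 1 + q1*w + q2*w^2. Requiring Q*f - P = O(w^4) with deg P <= 1 kills the coefficients of w^2..w^3 in Q*f:
  w^2: a_2 + q1*a_1 + q2*a_0 = 0, i.e. -27/80 + (9/10)*q1 + (177/110)*q2 = 0.
  w^3: a_3 + q1*a_2 + q2*a_1 = 0, i.e. 81/320 + (-27/80)*q1 + (9/10)*q2 = 0.
Solving this linear system: q1 = 103/196, q2 = -33/392.
The numerator is Q*f truncated at degree 1: P0 = a_0 = 177/110; P1 = a_1 + q1*a_0 = 7527/4312.


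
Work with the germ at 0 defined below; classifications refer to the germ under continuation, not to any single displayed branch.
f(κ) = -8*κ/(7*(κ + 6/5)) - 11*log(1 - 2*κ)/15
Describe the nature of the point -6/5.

The denominator factor κ + 6/5 vanishes at -6/5 and appears to the power 1; the numerator there equals 48/35, nonzero, and no other factor vanishes.
The branch terms are analytic at this point.
Hence a pole whose order is the multiplicity, 1.

The point is a pole of order 1.


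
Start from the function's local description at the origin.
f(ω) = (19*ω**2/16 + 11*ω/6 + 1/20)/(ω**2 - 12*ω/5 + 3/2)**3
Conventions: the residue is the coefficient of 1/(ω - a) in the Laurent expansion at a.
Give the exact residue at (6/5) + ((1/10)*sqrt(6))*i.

The factor ω**2 - 12*ω/5 + 3/2 splits as (ω - a)(ω - a') with a = (6/5) + ((1/10)*sqrt(6))*i, a' = (6/5) - ((1/10)*sqrt(6))*i. At the order-3 pole a set g(ω) = (ω - a)^3*f(ω) = [19*ω**2/16 + 11*ω/6 + 1/20] / (ω - a')^3.
Order-3 pole: residue = g''(a)/2; g''((6/5) + ((1/10)*sqrt(6))*i) = -((398375/576)*sqrt(6))*i, so the residue is -((398375/1152)*sqrt(6))*i.

The residue is -((398375/1152)*sqrt(6))*i.


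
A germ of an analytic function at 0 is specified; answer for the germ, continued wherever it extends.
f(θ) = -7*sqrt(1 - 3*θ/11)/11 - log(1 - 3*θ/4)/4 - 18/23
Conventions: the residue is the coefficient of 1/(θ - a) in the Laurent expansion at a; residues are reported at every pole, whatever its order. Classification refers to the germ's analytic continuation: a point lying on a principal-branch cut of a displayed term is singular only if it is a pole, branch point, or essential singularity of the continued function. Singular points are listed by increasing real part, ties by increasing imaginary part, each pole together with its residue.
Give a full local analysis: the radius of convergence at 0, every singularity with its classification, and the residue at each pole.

Branch term (-7/11)*sqrt(1 - θ/(11/3)): its argument vanishes at θ = 11/3, a square-root branch point, modulus 11/3.
Branch term (-1/4)*log(1 - θ/(4/3)): its argument vanishes at θ = 4/3, a logarithmic branch point, modulus 4/3.
The radius of convergence is the smallest modulus among the singular points: 4/3.
List the singular points by increasing real part (a conjugate pair: the negative imaginary part first).

Radius of convergence at 0: 4/3.
At 4/3: a logarithmic branch point.
At 11/3: an algebraic (square-root) branch point.


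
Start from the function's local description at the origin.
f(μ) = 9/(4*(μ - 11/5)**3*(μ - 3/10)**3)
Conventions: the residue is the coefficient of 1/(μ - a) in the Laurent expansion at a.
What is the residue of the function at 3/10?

At the order-3 pole 3/10 set g(μ) = (μ - (3/10))^3*f(μ) = 9/(4*(μ - 11/5)**3).
Order-3 pole: residue = g''(a)/2; g''(3/10) = -2700000/2476099, so the residue is -1350000/2476099.

The residue is -1350000/2476099.


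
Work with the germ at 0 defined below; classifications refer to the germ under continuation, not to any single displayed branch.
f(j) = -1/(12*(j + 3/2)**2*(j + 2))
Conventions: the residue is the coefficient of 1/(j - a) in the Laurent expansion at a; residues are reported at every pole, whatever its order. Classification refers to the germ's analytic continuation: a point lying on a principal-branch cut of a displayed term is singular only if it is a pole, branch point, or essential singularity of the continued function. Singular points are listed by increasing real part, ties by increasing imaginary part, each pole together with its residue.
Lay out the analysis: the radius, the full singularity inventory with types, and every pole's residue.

Denominator factor (j + 3/2)^2: pole of order 2 at -3/2, modulus 3/2.
Denominator factor (j + 2): pole of order 1 at -2, modulus 2.
The radius of convergence is the smallest modulus among the singular points: 3/2.
At the order-1 pole -2 set g(j) = (j - (-2))*f(j) = -1/(12*(j + 3/2)**2).
Simple pole: residue = g(a) at a = -2, which is -1/3.
At the order-2 pole -3/2 set g(j) = (j - (-3/2))^2*f(j) = -1/(12*(j + 2)).
Order-2 pole: residue = g'(a); g'(-3/2) = 1/3, so the residue is 1/3.
List the singular points by increasing real part (a conjugate pair: the negative imaginary part first).

Radius of convergence at 0: 3/2.
At -2: a pole of order 1; residue -1/3.
At -3/2: a pole of order 2; residue 1/3.


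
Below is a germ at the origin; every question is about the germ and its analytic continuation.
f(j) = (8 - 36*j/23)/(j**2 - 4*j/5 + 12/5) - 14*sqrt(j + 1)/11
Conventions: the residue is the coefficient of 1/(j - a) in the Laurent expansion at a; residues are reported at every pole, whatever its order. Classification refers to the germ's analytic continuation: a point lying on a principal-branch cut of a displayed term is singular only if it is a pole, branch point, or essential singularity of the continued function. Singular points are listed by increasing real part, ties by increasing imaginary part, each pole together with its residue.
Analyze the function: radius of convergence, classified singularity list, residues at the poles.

Denominator factor (j**2 - 4*j/5 + 12/5): discriminant -224/25, complex-conjugate roots (2/5) + ((2/5)*sqrt(14))*i and (2/5) - ((2/5)*sqrt(14))*i; poles of order 1, moduli (2/5)*sqrt(15) and (2/5)*sqrt(15).
Branch term (-14/11)*sqrt(1 - j/(-1)): its argument vanishes at j = -1, a square-root branch point, modulus 1.
The radius of convergence is the smallest modulus among the singular points: 1.
The branch term is analytic at (2/5) - ((2/5)*sqrt(14))*i and contributes nothing to the residue; only the rational part matters.
The factor j**2 - 4*j/5 + 12/5 splits as (j - a)(j - a') with a = (2/5) - ((2/5)*sqrt(14))*i, a' = (2/5) + ((2/5)*sqrt(14))*i. At the order-1 pole a set g(j) = (j - a)*(rational part) = [8 - 36*j/23] / (j - a').
Simple pole: residue = g(a) at a = (2/5) - ((2/5)*sqrt(14))*i, which is (-18/23) + ((106/161)*sqrt(14))*i.
The branch term is analytic at (2/5) + ((2/5)*sqrt(14))*i and contributes nothing to the residue; only the rational part matters.
The factor j**2 - 4*j/5 + 12/5 splits as (j - a)(j - a') with a = (2/5) + ((2/5)*sqrt(14))*i, a' = (2/5) - ((2/5)*sqrt(14))*i. At the order-1 pole a set g(j) = (j - a)*(rational part) = [8 - 36*j/23] / (j - a').
Simple pole: residue = g(a) at a = (2/5) + ((2/5)*sqrt(14))*i, which is (-18/23) - ((106/161)*sqrt(14))*i.
List the singular points by increasing real part (a conjugate pair: the negative imaginary part first).

Radius of convergence at 0: 1.
At -1: an algebraic (square-root) branch point.
At (2/5) - ((2/5)*sqrt(14))*i: a pole of order 1; residue (-18/23) + ((106/161)*sqrt(14))*i.
At (2/5) + ((2/5)*sqrt(14))*i: a pole of order 1; residue (-18/23) - ((106/161)*sqrt(14))*i.


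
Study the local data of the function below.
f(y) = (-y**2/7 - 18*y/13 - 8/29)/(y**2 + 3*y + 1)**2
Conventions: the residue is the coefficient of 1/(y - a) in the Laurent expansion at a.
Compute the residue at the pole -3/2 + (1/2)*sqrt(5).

The residue is -(8752/65975)*sqrt(5).

The factor y**2 + 3*y + 1 splits as (y - a)(y - a') with a = -3/2 + (1/2)*sqrt(5), a' = -3/2 - (1/2)*sqrt(5). At the order-2 pole a set g(y) = (y - a)^2*f(y) = [-y**2/7 - 18*y/13 - 8/29] / (y - a')^2.
Order-2 pole: residue = g'(a); g'(-3/2 + (1/2)*sqrt(5)) = -(8752/65975)*sqrt(5), so the residue is -(8752/65975)*sqrt(5).


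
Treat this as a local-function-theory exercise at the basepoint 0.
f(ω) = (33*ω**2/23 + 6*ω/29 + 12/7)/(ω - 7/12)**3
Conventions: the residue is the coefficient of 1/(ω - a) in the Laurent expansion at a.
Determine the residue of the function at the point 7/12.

The residue is 33/23.

At the order-3 pole 7/12 set g(ω) = (ω - (7/12))^3*f(ω) = 33*ω**2/23 + 6*ω/29 + 12/7.
Order-3 pole: residue = g''(a)/2; g''(7/12) = 66/23, so the residue is 33/23.


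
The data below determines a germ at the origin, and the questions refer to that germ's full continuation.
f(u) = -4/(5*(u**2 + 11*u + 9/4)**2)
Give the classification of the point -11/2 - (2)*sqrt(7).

The denominator factor u**2 + 11*u + 9/4 vanishes at -11/2 - (2)*sqrt(7) and appears to the power 2; the numerator there equals -4/5, nonzero, and no other factor vanishes.
Hence a pole whose order is the multiplicity, 2.

The point is a pole of order 2.


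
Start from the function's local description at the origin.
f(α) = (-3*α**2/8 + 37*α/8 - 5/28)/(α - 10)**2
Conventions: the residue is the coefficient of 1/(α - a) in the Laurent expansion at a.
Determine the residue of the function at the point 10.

The residue is -23/8.

At the order-2 pole 10 set g(α) = (α - (10))^2*f(α) = -3*α**2/8 + 37*α/8 - 5/28.
Order-2 pole: residue = g'(a); g'(10) = -23/8, so the residue is -23/8.


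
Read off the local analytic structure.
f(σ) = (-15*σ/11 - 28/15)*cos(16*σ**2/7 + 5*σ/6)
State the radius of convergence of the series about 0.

The radius of convergence is infinite.

The factor cos(16*σ**2/7 + 5*σ/6) is entire and contributes no finite singular point.
The polynomial part has no poles.
No finite singular points: the Taylor series at 0 converges everywhere.


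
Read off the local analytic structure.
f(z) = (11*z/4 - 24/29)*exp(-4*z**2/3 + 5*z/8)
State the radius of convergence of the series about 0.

The factor exp(-4*z**2/3 + 5*z/8) is entire and contributes no finite singular point.
The polynomial part has no poles.
No finite singular points: the Taylor series at 0 converges everywhere.

The radius of convergence is infinite.


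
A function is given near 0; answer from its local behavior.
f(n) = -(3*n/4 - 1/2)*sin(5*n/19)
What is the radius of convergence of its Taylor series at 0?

The factor -sin(5*n/19) is entire and contributes no finite singular point.
The polynomial part has no poles.
No finite singular points: the Taylor series at 0 converges everywhere.

The radius of convergence is infinite.


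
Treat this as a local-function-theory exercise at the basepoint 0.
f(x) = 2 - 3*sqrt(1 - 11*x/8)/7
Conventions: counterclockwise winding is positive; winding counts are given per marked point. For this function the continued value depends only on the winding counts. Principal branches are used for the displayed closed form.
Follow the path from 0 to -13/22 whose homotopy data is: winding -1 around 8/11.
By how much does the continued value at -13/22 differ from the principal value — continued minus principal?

The rational part is single-valued and drops out of the difference; each branch term changes only by its own monodromy.
(-3/7)*sqrt(1 - x/(8/11)): winding -1 is odd, the square root flips sign, contributing -2*(-3/7)*sqrt(1 - (-13/22)/(8/11)) = -2*(-3/7)*sqrt(29/16) = (3/14)*sqrt(29).
Summing the contributions at x = -13/22 gives (3/14)*sqrt(29).

Continued minus principal equals (3/14)*sqrt(29).


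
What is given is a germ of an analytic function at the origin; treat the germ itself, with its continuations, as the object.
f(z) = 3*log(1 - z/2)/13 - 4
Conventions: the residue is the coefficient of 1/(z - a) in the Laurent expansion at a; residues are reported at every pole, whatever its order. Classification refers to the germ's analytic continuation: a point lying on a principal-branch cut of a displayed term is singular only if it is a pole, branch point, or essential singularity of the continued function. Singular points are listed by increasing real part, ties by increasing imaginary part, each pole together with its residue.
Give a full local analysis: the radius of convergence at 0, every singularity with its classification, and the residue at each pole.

Radius of convergence at 0: 2.
At 2: a logarithmic branch point.

Branch term (3/13)*log(1 - z/(2)): its argument vanishes at z = 2, a logarithmic branch point, modulus 2.
The radius of convergence is the smallest modulus among the singular points: 2.


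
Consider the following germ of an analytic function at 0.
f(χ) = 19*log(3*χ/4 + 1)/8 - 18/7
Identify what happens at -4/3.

The term (19/8)*log(1 - χ/(-4/3)) has argument 1 - -4/3/(-4/3) = 0 at -4/3: a logarithmic (infinitely-sheeted) branch point; the remaining terms are analytic or single-valued there.

The point is a logarithmic branch point.


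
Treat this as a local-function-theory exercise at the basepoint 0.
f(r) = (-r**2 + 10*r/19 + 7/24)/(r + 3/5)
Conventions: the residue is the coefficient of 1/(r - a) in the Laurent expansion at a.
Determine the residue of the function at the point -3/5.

The residue is -4379/11400.

At the order-1 pole -3/5 set g(r) = (r - (-3/5))*f(r) = -r**2 + 10*r/19 + 7/24.
Simple pole: residue = g(a) at a = -3/5, which is -4379/11400.


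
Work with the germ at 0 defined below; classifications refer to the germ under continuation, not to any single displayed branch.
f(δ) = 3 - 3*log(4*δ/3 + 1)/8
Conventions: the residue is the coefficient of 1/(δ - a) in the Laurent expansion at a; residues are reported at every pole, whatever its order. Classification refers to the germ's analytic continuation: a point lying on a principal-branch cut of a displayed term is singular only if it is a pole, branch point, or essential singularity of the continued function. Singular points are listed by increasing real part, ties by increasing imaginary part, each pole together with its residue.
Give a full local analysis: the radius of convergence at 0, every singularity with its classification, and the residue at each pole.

Branch term (-3/8)*log(1 - δ/(-3/4)): its argument vanishes at δ = -3/4, a logarithmic branch point, modulus 3/4.
The radius of convergence is the smallest modulus among the singular points: 3/4.

Radius of convergence at 0: 3/4.
At -3/4: a logarithmic branch point.


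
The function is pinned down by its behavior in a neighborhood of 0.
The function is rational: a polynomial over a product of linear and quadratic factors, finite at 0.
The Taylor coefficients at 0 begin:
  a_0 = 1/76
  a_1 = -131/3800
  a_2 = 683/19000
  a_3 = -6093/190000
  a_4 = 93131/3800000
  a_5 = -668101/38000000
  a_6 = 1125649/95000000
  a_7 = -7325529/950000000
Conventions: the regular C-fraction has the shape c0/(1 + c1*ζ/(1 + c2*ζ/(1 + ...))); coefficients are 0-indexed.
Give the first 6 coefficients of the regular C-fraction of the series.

Taylor coefficients (read off): a_0 = 1/76, a_1 = -131/3800, a_2 = 683/19000, a_3 = -6093/190000, a_4 = 93131/3800000, a_5 = -668101/38000000.
c0 = a_0 = 1/76. Peel one level at a time: if S = 1 + c*ζ/S' with S'(0) = 1, then c is the ζ-coefficient of S and S' = c*ζ/(S - 1).
S_1 = c0/f = 1 + (131/50)*ζ + (10331/2500)*ζ^2 + ...; c1 = 131/50.
S_2 = c1*ζ/(S_1 - 1) = 1 + (-10331/6550)*ζ + (26959/171610)*ζ^2 + ...; c2 = -10331/6550.
S_3 = c2*ζ/(S_2 - 1) = 1 + (134795/1353361)*ζ + (-21549335/426918244)*ζ^2 + ...; c3 = 134795/1353361.
S_4 = c3*ζ/(S_3 - 1) = 1 + (564592577/1114053716)*ζ + (5323635771/11628602896)*ζ^2 + ...; c4 = 564592577/1114053716.
S_5 = c4*ζ/(S_4 - 1) = 1 + (-419835733971/464758817812)*ζ + ...; c5 = -419835733971/464758817812.

The regular C-fraction coefficients are [1/76, 131/50, -10331/6550, 134795/1353361, 564592577/1114053716, -419835733971/464758817812].


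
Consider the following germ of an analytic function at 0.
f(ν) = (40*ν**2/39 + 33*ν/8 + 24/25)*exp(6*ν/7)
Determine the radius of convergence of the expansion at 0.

The factor exp(6*ν/7) is entire and contributes no finite singular point.
The polynomial part has no poles.
No finite singular points: the Taylor series at 0 converges everywhere.

The radius of convergence is infinite.


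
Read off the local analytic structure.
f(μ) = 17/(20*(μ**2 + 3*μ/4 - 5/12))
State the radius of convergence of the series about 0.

Denominator factor (μ**2 + 3*μ/4 - 5/12): discriminant 107/48, real irrational roots -3/8 + (1/24)*sqrt(321) and -3/8 - (1/24)*sqrt(321); poles of order 1, moduli -3/8 + (1/24)*sqrt(321) and 3/8 + (1/24)*sqrt(321).
The radius of convergence is the smallest modulus among the singular points: -3/8 + (1/24)*sqrt(321).

The radius of convergence is -3/8 + (1/24)*sqrt(321).


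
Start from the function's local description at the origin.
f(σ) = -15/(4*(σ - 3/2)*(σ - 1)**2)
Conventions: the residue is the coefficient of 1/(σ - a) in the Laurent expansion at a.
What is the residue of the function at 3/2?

At the order-1 pole 3/2 set g(σ) = (σ - (3/2))*f(σ) = -15/(4*(σ - 1)**2).
Simple pole: residue = g(a) at a = 3/2, which is -15.

The residue is -15.


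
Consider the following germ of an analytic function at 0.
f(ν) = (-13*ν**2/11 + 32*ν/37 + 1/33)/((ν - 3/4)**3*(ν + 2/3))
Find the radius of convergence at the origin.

The radius of convergence is 2/3.

Denominator factor (ν - 3/4)^3: pole of order 3 at 3/4, modulus 3/4.
Denominator factor (ν + 2/3): pole of order 1 at -2/3, modulus 2/3.
The radius of convergence is the smallest modulus among the singular points: 2/3.


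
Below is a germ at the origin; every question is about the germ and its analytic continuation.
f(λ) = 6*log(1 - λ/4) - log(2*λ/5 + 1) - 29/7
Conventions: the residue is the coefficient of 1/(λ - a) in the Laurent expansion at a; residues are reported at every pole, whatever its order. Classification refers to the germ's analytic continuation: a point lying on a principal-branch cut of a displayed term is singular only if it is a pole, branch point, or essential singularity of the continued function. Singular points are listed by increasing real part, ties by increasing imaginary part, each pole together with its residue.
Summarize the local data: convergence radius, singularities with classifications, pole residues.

Branch term (-1)*log(1 - λ/(-5/2)): its argument vanishes at λ = -5/2, a logarithmic branch point, modulus 5/2.
Branch term (6)*log(1 - λ/(4)): its argument vanishes at λ = 4, a logarithmic branch point, modulus 4.
The radius of convergence is the smallest modulus among the singular points: 5/2.
List the singular points by increasing real part (a conjugate pair: the negative imaginary part first).

Radius of convergence at 0: 5/2.
At -5/2: a logarithmic branch point.
At 4: a logarithmic branch point.


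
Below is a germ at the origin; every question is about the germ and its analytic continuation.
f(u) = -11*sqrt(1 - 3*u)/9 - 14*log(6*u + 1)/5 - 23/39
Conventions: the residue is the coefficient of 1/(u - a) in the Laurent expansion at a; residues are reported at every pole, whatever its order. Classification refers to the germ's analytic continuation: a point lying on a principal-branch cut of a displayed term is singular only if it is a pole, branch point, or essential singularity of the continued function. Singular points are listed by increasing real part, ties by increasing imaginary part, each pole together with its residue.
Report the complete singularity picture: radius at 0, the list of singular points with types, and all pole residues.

Branch term (-11/9)*sqrt(1 - u/(1/3)): its argument vanishes at u = 1/3, a square-root branch point, modulus 1/3.
Branch term (-14/5)*log(1 - u/(-1/6)): its argument vanishes at u = -1/6, a logarithmic branch point, modulus 1/6.
The radius of convergence is the smallest modulus among the singular points: 1/6.
List the singular points by increasing real part (a conjugate pair: the negative imaginary part first).

Radius of convergence at 0: 1/6.
At -1/6: a logarithmic branch point.
At 1/3: an algebraic (square-root) branch point.


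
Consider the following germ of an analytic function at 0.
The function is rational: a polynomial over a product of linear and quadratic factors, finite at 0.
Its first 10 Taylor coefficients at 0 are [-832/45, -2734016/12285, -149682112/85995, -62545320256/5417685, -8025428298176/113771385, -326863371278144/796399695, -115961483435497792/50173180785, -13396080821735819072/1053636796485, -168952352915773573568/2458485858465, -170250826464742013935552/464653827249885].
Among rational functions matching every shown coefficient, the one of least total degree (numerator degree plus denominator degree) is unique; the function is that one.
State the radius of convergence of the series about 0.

The radius of convergence is 1 - (1/4)*sqrt(10).

No rational of total degree below 8 reproduces all 10 coefficients; solving the [2/6] Pade equations on them gives f(ε) = (2*ε**2/3 - 27*ε/13 - 13/5)/((ε**2 - 2*ε + 3/8)**2*(ε**2 - 4*ε/7 + 1)), whose expansion matches every shown term.
Denominator factor (ε**2 - 4*ε/7 + 1): discriminant -180/49, complex-conjugate roots (2/7) + ((3/7)*sqrt(5))*i and (2/7) - ((3/7)*sqrt(5))*i; poles of order 1, moduli 1 and 1.
Denominator factor (ε**2 - 2*ε + 3/8)^2: discriminant 5/2, real irrational roots 1 + (1/4)*sqrt(10) and 1 - (1/4)*sqrt(10); poles of order 2, moduli 1 + (1/4)*sqrt(10) and 1 - (1/4)*sqrt(10).
The radius of convergence is the smallest modulus among the singular points: 1 - (1/4)*sqrt(10).


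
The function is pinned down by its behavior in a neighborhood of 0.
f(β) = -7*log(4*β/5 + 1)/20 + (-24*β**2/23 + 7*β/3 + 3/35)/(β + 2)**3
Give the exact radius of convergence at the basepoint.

The radius of convergence is 5/4.

Denominator factor (β + 2)^3: pole of order 3 at -2, modulus 2.
Branch term (-7/20)*log(1 - β/(-5/4)): its argument vanishes at β = -5/4, a logarithmic branch point, modulus 5/4.
The radius of convergence is the smallest modulus among the singular points: 5/4.


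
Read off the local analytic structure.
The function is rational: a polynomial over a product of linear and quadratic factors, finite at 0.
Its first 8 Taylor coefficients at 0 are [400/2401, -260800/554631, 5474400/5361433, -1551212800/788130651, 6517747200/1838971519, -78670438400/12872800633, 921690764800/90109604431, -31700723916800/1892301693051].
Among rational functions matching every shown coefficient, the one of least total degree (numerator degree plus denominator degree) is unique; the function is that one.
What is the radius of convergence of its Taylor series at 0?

The radius of convergence is 7/10.

No rational of total degree below 6 reproduces all 8 coefficients; solving the [2/4] Pade equations on them gives f(ε) = (6*ε**2/29 + 20*ε/33 + 1)/((ε + 7/10)**2*(ε + 7/2)**2), whose expansion matches every shown term.
Denominator factor (ε + 7/10)^2: pole of order 2 at -7/10, modulus 7/10.
Denominator factor (ε + 7/2)^2: pole of order 2 at -7/2, modulus 7/2.
The radius of convergence is the smallest modulus among the singular points: 7/10.


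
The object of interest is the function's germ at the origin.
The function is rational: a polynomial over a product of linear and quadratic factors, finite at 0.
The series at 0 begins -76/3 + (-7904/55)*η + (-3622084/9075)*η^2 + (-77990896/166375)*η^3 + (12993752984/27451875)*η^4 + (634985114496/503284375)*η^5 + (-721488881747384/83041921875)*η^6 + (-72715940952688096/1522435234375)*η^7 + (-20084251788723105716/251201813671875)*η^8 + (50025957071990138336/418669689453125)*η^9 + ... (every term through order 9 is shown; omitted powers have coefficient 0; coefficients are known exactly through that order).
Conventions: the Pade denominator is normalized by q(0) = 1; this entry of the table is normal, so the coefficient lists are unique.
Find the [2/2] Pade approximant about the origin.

The Pade approximant has numerator coefficients [-76/3, -2228516016/30356777, -37717242380/333924547]; denominator coefficients [1, -8002608036/2883893815, 141007871902/31722831965].


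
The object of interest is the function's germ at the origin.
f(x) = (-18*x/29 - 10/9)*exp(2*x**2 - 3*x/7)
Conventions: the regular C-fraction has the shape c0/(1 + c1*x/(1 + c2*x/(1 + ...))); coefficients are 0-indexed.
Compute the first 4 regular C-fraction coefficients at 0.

Taylor coefficients (expand at 0): a_0 = -10/9, a_1 = -88/609, a_2 = -26323/12789, a_3 = -9890/29841.
c0 = a_0 = -10/9. Peel one level at a time: if S = 1 + c*x/S' with S'(0) = 1, then c is the x-coefficient of S and S' = c*x/(S - 1).
S_1 = c0/f = 1 + (-132/1015)*x + (-3781987/2060450)*x^2 + ...; c1 = -132/1015.
S_2 = c1*x/(S_1 - 1) = 1 + (-343817/24360)*x + (62278859/310464)*x^2 + ...; c2 = -343817/24360.
S_3 = c2*x/(S_2 - 1) = 1 + (9030434555/635373816)*x + ...; c3 = 9030434555/635373816.

The regular C-fraction coefficients are [-10/9, -132/1015, -343817/24360, 9030434555/635373816].


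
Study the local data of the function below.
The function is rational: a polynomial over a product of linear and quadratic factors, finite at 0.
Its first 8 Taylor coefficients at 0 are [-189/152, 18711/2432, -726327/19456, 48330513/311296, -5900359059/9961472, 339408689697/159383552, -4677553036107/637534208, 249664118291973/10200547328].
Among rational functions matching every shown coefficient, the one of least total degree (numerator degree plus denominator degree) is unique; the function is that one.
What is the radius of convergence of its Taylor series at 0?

No rational of total degree below 6 reproduces all 8 coefficients; solving the [0/6] Pade equations on them gives f(λ) = 7/(19*(λ**2 - 11*λ/8 - 2/3)**3), whose expansion matches every shown term.
Denominator factor (λ**2 - 11*λ/8 - 2/3)^3: discriminant 875/192, real irrational roots 11/16 + (5/48)*sqrt(105) and 11/16 - (5/48)*sqrt(105); poles of order 3, moduli 11/16 + (5/48)*sqrt(105) and -11/16 + (5/48)*sqrt(105).
The radius of convergence is the smallest modulus among the singular points: -11/16 + (5/48)*sqrt(105).

The radius of convergence is -11/16 + (5/48)*sqrt(105).


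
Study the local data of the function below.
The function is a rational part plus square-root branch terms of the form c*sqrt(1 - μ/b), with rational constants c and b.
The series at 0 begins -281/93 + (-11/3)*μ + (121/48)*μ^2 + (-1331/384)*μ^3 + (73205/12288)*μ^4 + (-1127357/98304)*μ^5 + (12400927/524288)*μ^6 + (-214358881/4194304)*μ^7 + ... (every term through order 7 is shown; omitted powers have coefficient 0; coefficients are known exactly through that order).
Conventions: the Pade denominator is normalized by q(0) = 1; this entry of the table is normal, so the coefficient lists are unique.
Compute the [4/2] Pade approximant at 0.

Taylor coefficients needed (read off): a_0 = -281/93, a_1 = -11/3, a_2 = 121/48, a_3 = -1331/384, a_4 = 73205/12288, a_5 = -1127357/98304, a_6 = 12400927/524288.
Write the denominator as Q(μ) = 1 + q1*μ + q2*μ^2. Requiring Q*f - P = O(μ^7) with deg P <= 4 kills the coefficients of μ^5..μ^6 in Q*f:
  μ^5: a_5 + q1*a_4 + q2*a_3 = 0, i.e. -1127357/98304 + (73205/12288)*q1 + (-1331/384)*q2 = 0.
  μ^6: a_6 + q1*a_5 + q2*a_4 = 0, i.e. 12400927/524288 + (-1127357/98304)*q1 + (73205/12288)*q2 = 0.
Solving this linear system: q1 = 77/24, q2 = 847/384.
The numerator is Q*f truncated at degree 4: P0 = a_0 = -281/93; P1 = a_1 + q1*a_0 = -29821/2232; P2 = a_2 + q1*a_1 + q2*a_0 = -189365/11904; P3 = a_3 + q1*a_2 + q2*a_1 = -1331/384; P4 = a_4 + q1*a_3 + q2*a_2 = 14641/36864.

The Pade approximant has numerator coefficients [-281/93, -29821/2232, -189365/11904, -1331/384, 14641/36864]; denominator coefficients [1, 77/24, 847/384].


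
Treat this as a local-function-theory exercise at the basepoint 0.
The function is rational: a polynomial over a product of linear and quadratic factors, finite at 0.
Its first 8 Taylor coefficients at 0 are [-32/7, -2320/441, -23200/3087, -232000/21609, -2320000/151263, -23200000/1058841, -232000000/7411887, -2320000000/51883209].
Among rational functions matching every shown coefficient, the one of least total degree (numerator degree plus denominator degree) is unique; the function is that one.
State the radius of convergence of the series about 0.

No rational of total degree below 2 reproduces all 8 coefficients; solving the [1/1] Pade equations on them gives f(β) = (16/5 - 8*β/9)/(β - 7/10), whose expansion matches every shown term.
Denominator factor (β - 7/10): pole of order 1 at 7/10, modulus 7/10.
The radius of convergence is the smallest modulus among the singular points: 7/10.

The radius of convergence is 7/10.


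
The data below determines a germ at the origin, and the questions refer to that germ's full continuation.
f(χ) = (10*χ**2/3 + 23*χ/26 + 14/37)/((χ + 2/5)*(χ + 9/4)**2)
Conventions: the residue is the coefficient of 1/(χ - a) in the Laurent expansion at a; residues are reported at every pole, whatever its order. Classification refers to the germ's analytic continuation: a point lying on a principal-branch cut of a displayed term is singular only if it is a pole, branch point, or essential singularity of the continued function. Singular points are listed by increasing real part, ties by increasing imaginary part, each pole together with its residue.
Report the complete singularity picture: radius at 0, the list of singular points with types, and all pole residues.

Denominator factor (χ + 2/5): pole of order 1 at -2/5, modulus 2/5.
Denominator factor (χ + 9/4)^2: pole of order 2 at -9/4, modulus 9/4.
The radius of convergence is the smallest modulus among the singular points: 2/5.
At the order-2 pole -9/4 set g(χ) = (χ - (-9/4))^2*f(χ) = (10*χ**2/3 + 23*χ/26 + 14/37)/(χ + 2/5).
Order-2 pole: residue = g'(a); g'(-9/4) = 2087630/658489, so the residue is 2087630/658489.
At the order-1 pole -2/5 set g(χ) = (χ - (-2/5))*f(χ) = (10*χ**2/3 + 23*χ/26 + 14/37)/(χ + 9/4)**2.
Simple pole: residue = g(a) at a = -2/5, which is 322000/1975467.
List the singular points by increasing real part (a conjugate pair: the negative imaginary part first).

Radius of convergence at 0: 2/5.
At -9/4: a pole of order 2; residue 2087630/658489.
At -2/5: a pole of order 1; residue 322000/1975467.


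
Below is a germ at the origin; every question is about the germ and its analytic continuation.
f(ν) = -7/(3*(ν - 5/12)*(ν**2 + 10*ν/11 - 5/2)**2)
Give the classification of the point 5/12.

The denominator factor ν - 5/12 vanishes at 5/12 and appears to the power 1; the numerator there equals -7/3, nonzero, and no other factor vanishes.
Hence a pole whose order is the multiplicity, 1.

The point is a pole of order 1.


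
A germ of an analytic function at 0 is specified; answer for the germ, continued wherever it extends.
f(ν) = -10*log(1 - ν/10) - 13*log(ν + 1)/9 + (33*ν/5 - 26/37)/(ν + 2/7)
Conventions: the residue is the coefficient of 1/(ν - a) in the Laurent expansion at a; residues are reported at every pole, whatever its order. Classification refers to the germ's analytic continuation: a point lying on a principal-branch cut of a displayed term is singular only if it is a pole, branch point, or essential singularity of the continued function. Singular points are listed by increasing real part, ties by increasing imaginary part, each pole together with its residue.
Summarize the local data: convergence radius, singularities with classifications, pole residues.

Denominator factor (ν + 2/7): pole of order 1 at -2/7, modulus 2/7.
Branch term (-13/9)*log(1 - ν/(-1)): its argument vanishes at ν = -1, a logarithmic branch point, modulus 1.
Branch term (-10)*log(1 - ν/(10)): its argument vanishes at ν = 10, a logarithmic branch point, modulus 10.
The radius of convergence is the smallest modulus among the singular points: 2/7.
The branch terms are analytic at -2/7 and contribute nothing to the residue; only the rational part matters.
At the order-1 pole -2/7 set g(ν) = (ν - (-2/7))*(rational part) = 33*ν/5 - 26/37.
Simple pole: residue = g(a) at a = -2/7, which is -3352/1295.
List the singular points by increasing real part (a conjugate pair: the negative imaginary part first).

Radius of convergence at 0: 2/7.
At -1: a logarithmic branch point.
At -2/7: a pole of order 1; residue -3352/1295.
At 10: a logarithmic branch point.


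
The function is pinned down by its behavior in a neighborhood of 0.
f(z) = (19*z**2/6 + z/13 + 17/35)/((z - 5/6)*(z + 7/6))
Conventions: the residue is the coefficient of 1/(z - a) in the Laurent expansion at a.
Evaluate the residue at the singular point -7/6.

The residue is -462521/196560.

At the order-1 pole -7/6 set g(z) = (z - (-7/6))*f(z) = (19*z**2/6 + z/13 + 17/35)/(z - 5/6).
Simple pole: residue = g(a) at a = -7/6, which is -462521/196560.


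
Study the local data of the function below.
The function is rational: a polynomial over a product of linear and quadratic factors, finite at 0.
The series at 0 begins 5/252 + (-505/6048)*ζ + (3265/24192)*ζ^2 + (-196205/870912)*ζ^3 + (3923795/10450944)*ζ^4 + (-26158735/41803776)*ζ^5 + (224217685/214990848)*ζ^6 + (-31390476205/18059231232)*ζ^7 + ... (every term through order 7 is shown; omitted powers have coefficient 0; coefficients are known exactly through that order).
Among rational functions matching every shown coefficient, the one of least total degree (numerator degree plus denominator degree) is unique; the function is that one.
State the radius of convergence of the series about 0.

No rational of total degree below 3 reproduces all 8 coefficients; solving the [1/2] Pade equations on them gives f(ζ) = (3*ζ/8 - 1/7)/((ζ - 12)*(ζ + 3/5)), whose expansion matches every shown term.
Denominator factor (ζ + 3/5): pole of order 1 at -3/5, modulus 3/5.
Denominator factor (ζ - 12): pole of order 1 at 12, modulus 12.
The radius of convergence is the smallest modulus among the singular points: 3/5.

The radius of convergence is 3/5.
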